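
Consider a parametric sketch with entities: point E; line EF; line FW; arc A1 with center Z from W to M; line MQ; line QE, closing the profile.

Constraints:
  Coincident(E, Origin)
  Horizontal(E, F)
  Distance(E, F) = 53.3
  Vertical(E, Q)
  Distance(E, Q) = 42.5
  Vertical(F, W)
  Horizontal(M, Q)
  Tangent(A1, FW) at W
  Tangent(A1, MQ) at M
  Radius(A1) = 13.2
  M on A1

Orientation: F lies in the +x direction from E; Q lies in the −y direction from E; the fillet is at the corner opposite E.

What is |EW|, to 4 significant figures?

60.82

The virtual corner opposite E is at (53.30, -42.50). A1 meets FW tangentially, so ZW is at right angles to FW and A1 meets MQ tangentially, so ZM is at right angles to MQ, with radius 13.2, so the center Z sits 13.2 in from both sides at Z = (40.10, -29.30). That places the tangent points at W = (53.30, -29.30) on FW and M = (40.10, -42.50) on MQ. Then |EW| = |W − E| = 60.82.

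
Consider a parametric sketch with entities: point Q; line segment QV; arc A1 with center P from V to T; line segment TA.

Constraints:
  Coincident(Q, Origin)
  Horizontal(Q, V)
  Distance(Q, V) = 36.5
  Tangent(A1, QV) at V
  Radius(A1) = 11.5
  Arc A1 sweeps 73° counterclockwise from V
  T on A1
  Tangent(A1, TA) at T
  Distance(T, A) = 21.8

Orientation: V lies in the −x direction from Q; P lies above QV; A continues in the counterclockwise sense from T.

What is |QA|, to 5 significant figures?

34.728

On A1, V sits at bearing -90° from P; a 73° counterclockwise sweep puts T at bearing -17°, so T = P + 11.5·(cos -17°, sin -17°) = (-25.502, 8.1377). The tangent condition forces PT to be normal to TA, so TA runs along (−sin -17°, cos -17°); with |TA| = 21.8, A = (-19.129, 28.985). Then |QA| = |A − Q| = 34.728.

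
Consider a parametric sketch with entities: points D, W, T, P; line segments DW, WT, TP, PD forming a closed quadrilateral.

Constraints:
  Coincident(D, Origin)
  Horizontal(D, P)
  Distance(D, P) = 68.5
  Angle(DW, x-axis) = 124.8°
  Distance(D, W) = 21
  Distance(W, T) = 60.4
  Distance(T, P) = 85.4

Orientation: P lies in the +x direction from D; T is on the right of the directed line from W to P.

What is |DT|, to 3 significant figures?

43.1

Checks: |WT| = 60.40 ✓; |TP| = 85.40 ✓.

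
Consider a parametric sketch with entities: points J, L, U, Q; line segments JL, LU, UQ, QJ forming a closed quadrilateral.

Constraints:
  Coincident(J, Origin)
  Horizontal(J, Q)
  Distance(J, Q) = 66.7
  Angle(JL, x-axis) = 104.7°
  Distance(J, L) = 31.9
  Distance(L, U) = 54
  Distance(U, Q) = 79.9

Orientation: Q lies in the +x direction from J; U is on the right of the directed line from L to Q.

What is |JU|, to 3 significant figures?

25.1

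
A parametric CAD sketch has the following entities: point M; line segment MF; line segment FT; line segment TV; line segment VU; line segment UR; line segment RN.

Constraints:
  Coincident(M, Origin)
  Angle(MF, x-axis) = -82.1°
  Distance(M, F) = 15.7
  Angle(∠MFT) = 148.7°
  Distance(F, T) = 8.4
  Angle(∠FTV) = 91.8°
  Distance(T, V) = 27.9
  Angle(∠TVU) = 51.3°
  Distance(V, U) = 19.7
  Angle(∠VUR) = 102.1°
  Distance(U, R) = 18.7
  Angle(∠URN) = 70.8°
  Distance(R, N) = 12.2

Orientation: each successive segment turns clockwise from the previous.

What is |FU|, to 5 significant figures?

17.315

M is at the origin; MF runs at -82.1° with length 15.7, so F = (2.1579, -15.551). ∠MFT = 148.7° gives FT at -113.40° from the x-axis; with |FT| = 8.4, T = (-1.1782, -23.260). ∠FTV = 91.8° gives TV at 158.40° from the x-axis; with |TV| = 27.9, V = (-27.119, -12.989). ∠TVU = 51.3° gives VU at 29.700° from the x-axis; with |VU| = 19.7, U = (-10.007, -3.2289). Then |FU| = |U − F| = 17.315.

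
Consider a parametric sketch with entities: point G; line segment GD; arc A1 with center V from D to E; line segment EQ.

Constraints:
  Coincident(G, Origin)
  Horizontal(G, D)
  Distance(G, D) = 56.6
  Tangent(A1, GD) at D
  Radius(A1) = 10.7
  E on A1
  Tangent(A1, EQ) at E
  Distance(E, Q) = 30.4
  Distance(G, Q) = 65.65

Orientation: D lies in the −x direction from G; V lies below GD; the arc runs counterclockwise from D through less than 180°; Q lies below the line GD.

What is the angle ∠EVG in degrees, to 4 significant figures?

159.9°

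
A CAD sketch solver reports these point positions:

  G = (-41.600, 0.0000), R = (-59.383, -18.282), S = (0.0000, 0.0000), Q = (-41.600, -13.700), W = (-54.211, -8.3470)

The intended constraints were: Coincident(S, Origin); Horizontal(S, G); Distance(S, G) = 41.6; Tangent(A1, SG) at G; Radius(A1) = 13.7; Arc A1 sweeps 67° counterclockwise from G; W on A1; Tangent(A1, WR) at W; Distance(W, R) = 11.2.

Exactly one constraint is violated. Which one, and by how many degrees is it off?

Tangent(A1, WR) at W — off by 4.50°.

S = (0.00, 0.00) ✓; S.y = 0.00, G.y = 0.00 ✓; |SG| = 41.60 ✓; ∠(QG, GS) = 90.00° ✓; |QG| = 13.70 ✓; bearing(Q→W) − bearing(Q→G) = 67.00° ✓; |QW| = 13.70 ✓; ∠(QW, WR) = 94.50° ✗; |WR| = 11.20 ✓.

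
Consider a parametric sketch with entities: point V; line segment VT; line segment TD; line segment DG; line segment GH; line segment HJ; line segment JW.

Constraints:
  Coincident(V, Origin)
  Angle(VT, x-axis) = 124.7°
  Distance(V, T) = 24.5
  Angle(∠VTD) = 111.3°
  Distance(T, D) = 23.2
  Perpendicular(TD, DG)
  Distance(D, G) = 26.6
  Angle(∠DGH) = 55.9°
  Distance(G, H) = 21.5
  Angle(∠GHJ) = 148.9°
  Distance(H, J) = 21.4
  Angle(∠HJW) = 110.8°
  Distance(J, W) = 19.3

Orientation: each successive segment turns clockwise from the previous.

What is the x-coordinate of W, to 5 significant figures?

-23.876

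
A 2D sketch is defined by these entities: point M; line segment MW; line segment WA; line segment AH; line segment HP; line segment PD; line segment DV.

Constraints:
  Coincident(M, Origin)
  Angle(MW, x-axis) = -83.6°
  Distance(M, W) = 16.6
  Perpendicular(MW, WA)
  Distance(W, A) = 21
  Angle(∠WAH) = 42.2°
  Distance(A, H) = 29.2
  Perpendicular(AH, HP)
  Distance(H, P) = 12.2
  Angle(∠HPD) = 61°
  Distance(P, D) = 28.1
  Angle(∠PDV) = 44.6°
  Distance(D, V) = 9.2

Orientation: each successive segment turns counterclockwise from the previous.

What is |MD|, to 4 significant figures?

22.32

M is at the origin; MW runs at -83.6° with length 16.6, so W = (1.850, -16.50). The perpendicularity gives WA at right angles to MW, so WA runs at 6.400°; with |WA| = 21.0, A = (22.72, -14.16). ∠WAH = 42.2° gives AH at 144.2° from the x-axis; with |AH| = 29.2, H = (-0.9636, 2.925). The perpendicularity gives HP at right angles to AH, so HP runs at -125.8°; with |HP| = 12.2, P = (-8.100, -6.970). ∠HPD = 61.0° gives PD at -6.800° from the x-axis; with |PD| = 28.1, D = (19.80, -10.30). Then |MD| = |D − M| = 22.32.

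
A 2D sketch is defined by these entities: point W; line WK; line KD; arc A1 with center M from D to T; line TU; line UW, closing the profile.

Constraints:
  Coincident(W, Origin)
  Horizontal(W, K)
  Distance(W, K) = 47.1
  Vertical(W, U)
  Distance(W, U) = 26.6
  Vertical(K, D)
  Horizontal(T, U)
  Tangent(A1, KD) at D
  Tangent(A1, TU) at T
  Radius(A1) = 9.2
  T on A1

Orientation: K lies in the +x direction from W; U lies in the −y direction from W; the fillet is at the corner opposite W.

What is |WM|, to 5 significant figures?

41.703

W is at the origin; WK is horizontal with |WK| = 47.1 and K on the +x side, so K = (47.100, 0.0000). WU is vertical with |WU| = 26.6 and U on the −y side, so U = (0.0000, -26.600). The virtual corner opposite W is at (47.100, -26.600). Since A1 is tangent to KD there, MD ⟂ KD and A1 meets TU tangentially, so MT is at right angles to TU, with radius 9.2, so the center M sits 9.2 in from both sides at M = (37.900, -17.400). Then |WM| = |M − W| = 41.703.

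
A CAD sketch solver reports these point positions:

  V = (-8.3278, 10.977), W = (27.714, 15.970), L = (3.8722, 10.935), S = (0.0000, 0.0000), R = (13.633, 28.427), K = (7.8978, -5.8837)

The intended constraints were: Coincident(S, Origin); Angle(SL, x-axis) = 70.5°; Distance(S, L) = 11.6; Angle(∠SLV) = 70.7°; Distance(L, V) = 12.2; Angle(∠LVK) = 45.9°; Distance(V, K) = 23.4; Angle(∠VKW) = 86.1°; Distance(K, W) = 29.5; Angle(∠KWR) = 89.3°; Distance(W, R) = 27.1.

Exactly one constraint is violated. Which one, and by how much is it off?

Distance(W, R) = 27.1 — off by 8.30.

S = (0.00, 0.00) ✓; SL at 70.50° ✓; |SL| = 11.60 ✓; ∠SLV = 70.70° ✓; |LV| = 12.20 ✓; ∠LVK = 45.90° ✓; |VK| = 23.40 ✓; ∠VKW = 86.10° ✓; |KW| = 29.50 ✓; ∠KWR = 89.30° ✓; |WR| = 18.80 ✗.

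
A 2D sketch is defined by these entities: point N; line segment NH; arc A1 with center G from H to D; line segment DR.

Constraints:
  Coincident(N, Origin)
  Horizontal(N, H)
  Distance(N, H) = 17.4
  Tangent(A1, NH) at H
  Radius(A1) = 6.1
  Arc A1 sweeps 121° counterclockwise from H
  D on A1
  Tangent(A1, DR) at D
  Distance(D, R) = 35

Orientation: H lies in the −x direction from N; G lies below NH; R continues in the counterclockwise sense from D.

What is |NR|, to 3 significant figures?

39.5

N is at the origin; N and H share the same y with |NH| = 17.4 and H on the −x side, so H = (-17.4, 0.00). A1 meets NH tangentially, so GH is at right angles to NH, so G = H + (0, -6.1) = (-17.4, -6.10). On A1, H sits at bearing 90° from G; a 121° counterclockwise sweep puts D at bearing 211°, so D = G + 6.1·(cos 211°, sin 211°) = (-22.6, -9.24). The tangent condition forces GD to be normal to DR, so DR runs along (−sin 211°, cos 211°); with |DR| = 35.0, R = (-4.60, -39.2). Then |NR| = |R − N| = 39.5.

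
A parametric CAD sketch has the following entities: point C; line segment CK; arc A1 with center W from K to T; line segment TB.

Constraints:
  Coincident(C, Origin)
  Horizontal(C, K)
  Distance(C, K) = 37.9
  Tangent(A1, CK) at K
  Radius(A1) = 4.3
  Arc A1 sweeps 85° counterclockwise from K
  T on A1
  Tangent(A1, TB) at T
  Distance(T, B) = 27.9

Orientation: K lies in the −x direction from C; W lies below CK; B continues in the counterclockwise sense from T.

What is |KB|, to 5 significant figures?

32.422

C is at the origin; C and K share the same y with |CK| = 37.9 and K on the −x side, so K = (-37.900, 0.0000). Tangency of A1 to CK means the radius WK is perpendicular to CK, so W = K + (0, -4.3) = (-37.900, -4.3000). On A1, K sits at bearing 90° from W; an 85° counterclockwise sweep puts T at bearing 175°, so T = W + 4.3·(cos 175°, sin 175°) = (-42.184, -3.9252). Tangency of A1 to TB means the radius WT is perpendicular to TB, so TB runs along (−sin 175°, cos 175°); with |TB| = 27.9, B = (-44.615, -31.719). Then |KB| = |B − K| = 32.422.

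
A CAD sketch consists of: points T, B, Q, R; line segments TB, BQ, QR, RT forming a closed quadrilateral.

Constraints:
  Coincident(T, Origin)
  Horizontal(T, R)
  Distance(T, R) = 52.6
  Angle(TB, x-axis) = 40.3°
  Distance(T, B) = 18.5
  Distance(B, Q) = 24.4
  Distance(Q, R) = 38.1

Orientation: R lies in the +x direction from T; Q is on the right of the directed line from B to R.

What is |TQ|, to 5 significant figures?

20.623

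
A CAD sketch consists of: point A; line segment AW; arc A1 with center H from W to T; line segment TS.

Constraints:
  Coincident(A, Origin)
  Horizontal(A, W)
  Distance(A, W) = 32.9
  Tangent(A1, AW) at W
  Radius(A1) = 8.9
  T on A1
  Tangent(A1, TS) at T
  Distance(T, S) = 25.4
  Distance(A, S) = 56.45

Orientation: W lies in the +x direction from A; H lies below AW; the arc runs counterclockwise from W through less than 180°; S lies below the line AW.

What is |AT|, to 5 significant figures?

31.293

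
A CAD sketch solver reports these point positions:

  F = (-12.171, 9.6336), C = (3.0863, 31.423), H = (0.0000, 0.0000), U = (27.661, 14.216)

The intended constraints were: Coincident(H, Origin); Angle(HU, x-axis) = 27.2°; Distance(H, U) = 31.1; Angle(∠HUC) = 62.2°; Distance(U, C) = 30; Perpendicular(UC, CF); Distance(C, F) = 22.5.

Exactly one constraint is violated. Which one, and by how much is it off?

Distance(C, F) = 22.5 — off by 4.10.

H = (0.00, 0.00) ✓; HU at 27.20° ✓; |HU| = 31.10 ✓; ∠HUC = 62.20° ✓; |UC| = 30.00 ✓; ∠(UC, CF) = 90.00° ✓; |CF| = 26.60 ✗.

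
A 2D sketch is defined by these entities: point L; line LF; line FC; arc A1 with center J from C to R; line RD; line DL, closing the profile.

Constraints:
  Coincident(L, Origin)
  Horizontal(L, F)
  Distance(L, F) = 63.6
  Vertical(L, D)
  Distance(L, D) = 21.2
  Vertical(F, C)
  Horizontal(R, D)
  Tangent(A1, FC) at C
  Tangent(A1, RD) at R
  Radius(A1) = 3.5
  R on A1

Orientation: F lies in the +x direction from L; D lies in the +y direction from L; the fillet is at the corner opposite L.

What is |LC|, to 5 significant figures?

66.017

L is at the origin; LF is horizontal with |LF| = 63.6 and F on the +x side, so F = (63.600, 0.0000). L and D share the same x with |LD| = 21.2 and D on the +y side, so D = (0.0000, 21.200). The virtual corner opposite L is at (63.600, 21.200). The tangent condition forces JC to be normal to FC and tangency of A1 to RD means the radius JR is perpendicular to RD, with radius 3.5, so the center J sits 3.5 in from both sides at J = (60.100, 17.700). That places the tangent points at C = (63.600, 17.700) on FC and R = (60.100, 21.200) on RD. Then |LC| = |C − L| = 66.017.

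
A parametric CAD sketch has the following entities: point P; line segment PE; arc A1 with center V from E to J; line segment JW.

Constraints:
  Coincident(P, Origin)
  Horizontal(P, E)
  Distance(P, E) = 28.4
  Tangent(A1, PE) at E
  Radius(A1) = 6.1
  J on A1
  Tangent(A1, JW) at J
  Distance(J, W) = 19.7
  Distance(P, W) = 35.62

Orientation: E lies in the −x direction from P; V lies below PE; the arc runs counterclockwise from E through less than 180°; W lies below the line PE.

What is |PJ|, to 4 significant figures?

34.92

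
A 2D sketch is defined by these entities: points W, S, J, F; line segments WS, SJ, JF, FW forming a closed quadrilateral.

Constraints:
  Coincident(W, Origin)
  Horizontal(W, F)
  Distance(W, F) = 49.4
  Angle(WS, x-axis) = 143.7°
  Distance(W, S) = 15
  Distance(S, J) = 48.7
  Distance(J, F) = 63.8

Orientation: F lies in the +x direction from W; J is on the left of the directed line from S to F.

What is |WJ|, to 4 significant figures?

52.71

W is at the origin; WF is horizontal with |WF| = 49.4 and F in +x, so F = (49.4, 0). WS runs at 143.7° with |WS| = 15.0, so S = (-12.09, 8.880). J is determined by |SJ| = 48.7 and |JF| = 63.8 together: it lies at the intersection of circle(S, 48.7) and circle(F, 63.8). With |SF| = 62.13, the foot of the radical line on SF is 17.39 from S and the perpendicular offset is √(48.7² − 17.39²) = 45.49. Taking the left-of-SF solution: J = (11.63, 51.42).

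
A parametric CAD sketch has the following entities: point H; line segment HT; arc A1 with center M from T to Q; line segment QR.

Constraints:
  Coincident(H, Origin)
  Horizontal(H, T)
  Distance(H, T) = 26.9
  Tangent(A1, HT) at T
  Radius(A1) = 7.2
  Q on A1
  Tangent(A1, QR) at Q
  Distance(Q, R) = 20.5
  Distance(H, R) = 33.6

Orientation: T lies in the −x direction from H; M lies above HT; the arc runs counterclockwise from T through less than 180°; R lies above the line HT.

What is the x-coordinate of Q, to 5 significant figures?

-19.702

H is at the origin; H and T share the same y with |HT| = 26.9 and T on the −x side, so T = (-26.900, 0.0000). A1 meets HT tangentially, so MT is at right angles to HT, so M = T + (0, 7.2) = (-26.900, 7.2000). Since MQ ⟂ QR (tangency), |MR| = √(7.2² + 20.5²) = 21.728 regardless of where Q sits on A1. So R lies on both circle(H, 33.6) and circle(M, 21.728); the above-HT intersection is R = (-19.252, 27.537). Q is the foot of the tangent from R: Q = (-19.702, 7.0422).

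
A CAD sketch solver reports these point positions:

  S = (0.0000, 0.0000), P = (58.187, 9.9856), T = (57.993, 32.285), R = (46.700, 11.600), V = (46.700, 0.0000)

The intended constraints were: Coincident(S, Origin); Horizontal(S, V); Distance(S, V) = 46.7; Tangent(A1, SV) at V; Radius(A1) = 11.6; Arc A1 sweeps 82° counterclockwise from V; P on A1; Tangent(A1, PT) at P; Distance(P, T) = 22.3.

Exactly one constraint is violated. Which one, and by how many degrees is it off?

Tangent(A1, PT) at P — off by 8.50°.

S = (0.00, 0.00) ✓; S.y = 0.00, V.y = 0.00 ✓; |SV| = 46.70 ✓; ∠(RV, VS) = 90.00° ✓; |RV| = 11.60 ✓; bearing(R→P) − bearing(R→V) = 82.00° ✓; |RP| = 11.60 ✓; ∠(RP, PT) = 81.50° ✗; |PT| = 22.30 ✓.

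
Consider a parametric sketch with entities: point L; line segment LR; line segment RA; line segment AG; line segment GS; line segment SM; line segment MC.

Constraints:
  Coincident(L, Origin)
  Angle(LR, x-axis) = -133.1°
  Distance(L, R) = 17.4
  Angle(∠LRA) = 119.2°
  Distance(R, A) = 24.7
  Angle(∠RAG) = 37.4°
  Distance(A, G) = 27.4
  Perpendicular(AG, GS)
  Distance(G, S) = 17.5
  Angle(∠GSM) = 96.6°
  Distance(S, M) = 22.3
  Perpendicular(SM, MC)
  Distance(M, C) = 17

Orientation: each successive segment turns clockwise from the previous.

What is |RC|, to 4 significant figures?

20.16

L is at the origin; LR runs at -133.1° with length 17.4, so R = (-11.89, -12.70). ∠LRA = 119.2° gives RA at 166.1° from the x-axis; with |RA| = 24.7, A = (-35.87, -6.771). ∠RAG = 37.4° gives AG at 23.50° from the x-axis; with |AG| = 27.4, G = (-10.74, 4.155). The perpendicularity gives GS at right angles to AG, so GS runs at -66.50°; with |GS| = 17.5, S = (-3.760, -11.89). ∠GSM = 96.6° gives SM at -149.9° from the x-axis; with |SM| = 22.3, M = (-23.05, -23.08). The perpendicularity gives MC at right angles to SM, so MC runs at 120.1°; with |MC| = 17.0, C = (-31.58, -8.370). Then |RC| = |C − R| = 20.16.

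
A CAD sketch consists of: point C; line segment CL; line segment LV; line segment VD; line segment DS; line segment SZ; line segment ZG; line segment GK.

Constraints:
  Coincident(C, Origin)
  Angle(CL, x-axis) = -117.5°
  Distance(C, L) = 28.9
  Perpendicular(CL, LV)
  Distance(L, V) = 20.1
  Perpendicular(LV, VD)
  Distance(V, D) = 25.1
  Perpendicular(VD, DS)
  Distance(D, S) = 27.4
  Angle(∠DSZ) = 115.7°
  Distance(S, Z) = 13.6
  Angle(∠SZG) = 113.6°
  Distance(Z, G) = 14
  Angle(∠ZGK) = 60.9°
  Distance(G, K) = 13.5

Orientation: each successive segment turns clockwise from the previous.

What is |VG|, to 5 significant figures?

24.271

∠DSZ = 115.7° gives SZ at -91.800° from the x-axis; with |SZ| = 13.6, Z = (4.2933, -20.335). ∠SZG = 113.6° gives ZG at -158.20° from the x-axis; with |ZG| = 14.0, G = (-8.7055, -25.534). Then |VG| = |G − V| = 24.271.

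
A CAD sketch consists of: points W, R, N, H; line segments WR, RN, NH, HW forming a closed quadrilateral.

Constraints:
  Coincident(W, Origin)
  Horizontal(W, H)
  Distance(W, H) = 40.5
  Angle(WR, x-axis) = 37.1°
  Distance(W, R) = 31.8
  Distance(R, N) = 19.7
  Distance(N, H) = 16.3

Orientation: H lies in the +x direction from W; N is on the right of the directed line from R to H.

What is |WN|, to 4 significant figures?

24.21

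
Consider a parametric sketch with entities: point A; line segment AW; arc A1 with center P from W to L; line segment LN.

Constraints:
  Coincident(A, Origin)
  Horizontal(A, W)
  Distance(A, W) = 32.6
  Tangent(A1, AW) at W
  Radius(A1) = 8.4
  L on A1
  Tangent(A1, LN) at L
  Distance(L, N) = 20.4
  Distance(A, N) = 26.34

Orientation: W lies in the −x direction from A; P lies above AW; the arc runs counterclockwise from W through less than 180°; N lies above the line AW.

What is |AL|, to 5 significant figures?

25.705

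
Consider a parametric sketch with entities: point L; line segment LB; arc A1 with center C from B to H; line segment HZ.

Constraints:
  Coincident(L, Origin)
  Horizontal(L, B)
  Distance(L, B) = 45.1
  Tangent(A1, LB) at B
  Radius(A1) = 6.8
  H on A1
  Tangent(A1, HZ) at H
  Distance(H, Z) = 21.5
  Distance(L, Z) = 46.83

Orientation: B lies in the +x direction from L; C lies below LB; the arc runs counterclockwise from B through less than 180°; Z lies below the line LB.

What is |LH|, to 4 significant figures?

38.86

L is at the origin; L and B share the same y with |LB| = 45.1 and B on the +x side, so B = (45.10, 0.000). Since A1 is tangent to LB there, CB ⟂ LB, so C = B + (0, -6.8) = (45.10, -6.800). Since CH ⟂ HZ (tangency), |CZ| = √(6.8² + 21.5²) = 22.55 regardless of where H sits on A1. So Z lies on both circle(L, 46.83) and circle(C, 22.55); the below-LB intersection is Z = (37.51, -28.03). H is the foot of the tangent from Z: H = (38.30, -6.549).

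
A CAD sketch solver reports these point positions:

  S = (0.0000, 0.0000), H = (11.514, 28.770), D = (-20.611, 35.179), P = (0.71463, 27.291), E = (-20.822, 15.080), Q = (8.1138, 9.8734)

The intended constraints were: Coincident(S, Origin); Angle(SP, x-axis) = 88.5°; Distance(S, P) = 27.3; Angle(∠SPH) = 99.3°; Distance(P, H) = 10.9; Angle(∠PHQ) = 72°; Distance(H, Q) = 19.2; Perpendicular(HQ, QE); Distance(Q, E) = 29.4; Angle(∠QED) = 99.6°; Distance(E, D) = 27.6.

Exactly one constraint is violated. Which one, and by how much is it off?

Distance(E, D) = 27.6 — off by 7.50.

S = (0.00, 0.00) ✓; SP at 88.50° ✓; |SP| = 27.30 ✓; ∠SPH = 99.30° ✓; |PH| = 10.90 ✓; ∠PHQ = 72.00° ✓; |HQ| = 19.20 ✓; ∠(HQ, QE) = 90.00° ✓; |QE| = 29.40 ✓; ∠QED = 99.60° ✓; |ED| = 20.10 ✗.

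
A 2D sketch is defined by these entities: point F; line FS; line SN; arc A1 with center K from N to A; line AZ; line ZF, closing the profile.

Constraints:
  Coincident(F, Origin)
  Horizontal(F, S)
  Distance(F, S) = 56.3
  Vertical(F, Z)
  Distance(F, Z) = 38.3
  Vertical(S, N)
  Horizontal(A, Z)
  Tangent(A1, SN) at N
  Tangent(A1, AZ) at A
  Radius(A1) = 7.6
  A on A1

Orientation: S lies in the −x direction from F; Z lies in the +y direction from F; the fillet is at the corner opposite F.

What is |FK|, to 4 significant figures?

57.57

F and Z share the same x with |FZ| = 38.3 and Z on the +y side, so Z = (0.000, 38.30). The virtual corner opposite F is at (-56.30, 38.30). The tangent condition forces KN to be normal to SN and tangency of A1 to AZ means the radius KA is perpendicular to AZ, with radius 7.6, so the center K sits 7.6 in from both sides at K = (-48.70, 30.70). Then |FK| = |K − F| = 57.57.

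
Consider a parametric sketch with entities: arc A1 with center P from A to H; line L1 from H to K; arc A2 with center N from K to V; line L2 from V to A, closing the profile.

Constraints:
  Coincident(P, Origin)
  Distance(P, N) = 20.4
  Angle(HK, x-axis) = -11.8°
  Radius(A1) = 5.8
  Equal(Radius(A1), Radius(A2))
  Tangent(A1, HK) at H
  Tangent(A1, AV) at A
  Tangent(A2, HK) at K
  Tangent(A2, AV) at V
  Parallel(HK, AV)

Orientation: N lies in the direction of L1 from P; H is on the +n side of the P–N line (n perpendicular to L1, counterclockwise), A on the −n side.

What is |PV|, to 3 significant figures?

21.2

Tangency of A1 to both parallel lines with radius 5.8 puts H and A at P ± 5.8·n: H = (1.19, 5.68), A = (-1.19, -5.68). Equal radii place K and V the same way about N: K = N + 5.8·n = (21.2, 1.51), V = N − 5.8·n = (18.8, -9.85). Then |PV| = |V − P| = 21.2.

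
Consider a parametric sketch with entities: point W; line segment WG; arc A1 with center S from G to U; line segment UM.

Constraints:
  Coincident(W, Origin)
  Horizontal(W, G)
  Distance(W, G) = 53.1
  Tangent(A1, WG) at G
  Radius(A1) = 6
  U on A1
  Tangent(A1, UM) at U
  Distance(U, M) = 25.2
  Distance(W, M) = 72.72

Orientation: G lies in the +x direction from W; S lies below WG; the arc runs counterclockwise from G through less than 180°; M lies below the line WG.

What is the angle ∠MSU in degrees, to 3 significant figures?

76.6°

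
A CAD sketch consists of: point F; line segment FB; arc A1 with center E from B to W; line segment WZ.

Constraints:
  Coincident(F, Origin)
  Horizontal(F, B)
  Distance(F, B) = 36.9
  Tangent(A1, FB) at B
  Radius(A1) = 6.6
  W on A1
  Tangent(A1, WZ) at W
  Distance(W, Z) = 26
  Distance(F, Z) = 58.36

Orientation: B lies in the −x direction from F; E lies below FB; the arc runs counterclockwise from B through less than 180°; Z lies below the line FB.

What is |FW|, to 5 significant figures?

43.543

F is at the origin; F and B share the same y with |FB| = 36.9 and B on the −x side, so B = (-36.900, 0.0000). A1 meets FB tangentially, so EB is at right angles to FB, so E = B + (0, -6.6) = (-36.900, -6.6000). Since EW ⟂ WZ (tangency), |EZ| = √(6.6² + 26.0²) = 26.825 regardless of where W sits on A1. So Z lies on both circle(F, 58.36) and circle(E, 26.825); the below-FB intersection is Z = (-50.081, -29.963). W is the foot of the tangent from Z: W = (-43.269, -4.8709).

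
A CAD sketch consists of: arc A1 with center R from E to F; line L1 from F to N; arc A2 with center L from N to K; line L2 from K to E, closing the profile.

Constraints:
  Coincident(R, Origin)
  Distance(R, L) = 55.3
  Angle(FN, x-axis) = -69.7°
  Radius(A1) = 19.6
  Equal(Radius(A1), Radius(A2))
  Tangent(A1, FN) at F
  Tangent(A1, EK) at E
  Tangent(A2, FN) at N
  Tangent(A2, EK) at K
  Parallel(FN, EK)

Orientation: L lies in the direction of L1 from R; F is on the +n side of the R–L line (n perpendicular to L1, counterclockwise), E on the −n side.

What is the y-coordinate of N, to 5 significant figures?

-45.065

The slot axis is L1's direction at -69.7°, so u = (cos -69.7°, sin -69.7°) = (0.34694, -0.93789) and n = (−sin -69.7°, cos -69.7°) = (0.93789, 0.34694). R is at the origin and L lies 55.3 along u from R, so L = 55.3·u = (19.186, -51.865). Tangency of A1 to both parallel lines with radius 19.6 puts F and E at R ± 19.6·n: F = (18.383, 6.7999), E = (-18.383, -6.7999). Equal radii place N and K the same way about L: N = L + 19.6·n = (37.568, -45.065), K = L − 19.6·n = (0.80292, -58.665). So N.y = -45.065.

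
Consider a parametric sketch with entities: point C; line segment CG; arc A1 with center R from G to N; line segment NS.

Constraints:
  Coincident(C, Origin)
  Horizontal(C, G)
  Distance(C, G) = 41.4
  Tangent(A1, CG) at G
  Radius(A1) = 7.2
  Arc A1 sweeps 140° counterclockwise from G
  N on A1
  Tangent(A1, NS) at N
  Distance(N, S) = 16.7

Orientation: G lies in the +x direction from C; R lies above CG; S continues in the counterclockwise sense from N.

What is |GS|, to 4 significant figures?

24.83

On A1, G sits at bearing -90° from R; a 140° counterclockwise sweep puts N at bearing 50°, so N = R + 7.2·(cos 50°, sin 50°) = (46.03, 12.72). Tangency of A1 to NS means the radius RN is perpendicular to NS, so NS runs along (−sin 50°, cos 50°); with |NS| = 16.7, S = (33.24, 23.45). Then |GS| = |S − G| = 24.83.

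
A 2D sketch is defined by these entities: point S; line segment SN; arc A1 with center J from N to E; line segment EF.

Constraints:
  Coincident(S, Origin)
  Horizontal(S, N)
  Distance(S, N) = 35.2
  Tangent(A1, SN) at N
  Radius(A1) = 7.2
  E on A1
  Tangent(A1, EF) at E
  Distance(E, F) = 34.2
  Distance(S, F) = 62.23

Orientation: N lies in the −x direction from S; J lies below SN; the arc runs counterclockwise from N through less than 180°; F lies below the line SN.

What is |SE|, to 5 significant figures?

42.732

Checks: |JE| = 7.200 ✓; ∠(JE, EF) = 90.00° ✓; |EF| = 34.20 ✓; |SF| = 62.23 ✓.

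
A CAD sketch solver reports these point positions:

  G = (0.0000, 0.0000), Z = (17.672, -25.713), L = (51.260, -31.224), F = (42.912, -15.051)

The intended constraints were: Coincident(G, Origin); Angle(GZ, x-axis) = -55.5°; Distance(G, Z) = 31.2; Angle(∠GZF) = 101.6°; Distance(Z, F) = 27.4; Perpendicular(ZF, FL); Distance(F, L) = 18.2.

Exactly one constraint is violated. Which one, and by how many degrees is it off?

Perpendicular(ZF, FL) — off by 4.40°.

G = (0.00, 0.00) ✓; GZ at -55.50° ✓; |GZ| = 31.20 ✓; ∠GZF = 101.6° ✓; |ZF| = 27.40 ✓; ∠(ZF, FL) = 85.60° ✗; |FL| = 18.20 ✓.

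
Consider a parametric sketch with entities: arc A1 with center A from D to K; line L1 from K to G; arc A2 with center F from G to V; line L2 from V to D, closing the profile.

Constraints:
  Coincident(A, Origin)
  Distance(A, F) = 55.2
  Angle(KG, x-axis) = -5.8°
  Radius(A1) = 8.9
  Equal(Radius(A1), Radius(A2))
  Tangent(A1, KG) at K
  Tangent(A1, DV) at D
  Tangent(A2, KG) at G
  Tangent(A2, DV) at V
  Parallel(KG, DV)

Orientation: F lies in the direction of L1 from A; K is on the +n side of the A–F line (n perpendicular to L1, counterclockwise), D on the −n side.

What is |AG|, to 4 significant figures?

55.91

The slot axis is L1's direction at -5.8°, so u = (cos -5.8°, sin -5.8°) = (0.9949, -0.1011) and n = (−sin -5.8°, cos -5.8°) = (0.1011, 0.9949). A is at the origin and F lies 55.2 along u from A, so F = 55.2·u = (54.92, -5.578). Tangency of A1 to both parallel lines with radius 8.9 puts K and D at A ± 8.9·n: K = (0.8994, 8.854), D = (-0.8994, -8.854). Equal radii place G and V the same way about F: G = F + 8.9·n = (55.82, 3.276), V = F − 8.9·n = (54.02, -14.43). Then |AG| = |G − A| = 55.91.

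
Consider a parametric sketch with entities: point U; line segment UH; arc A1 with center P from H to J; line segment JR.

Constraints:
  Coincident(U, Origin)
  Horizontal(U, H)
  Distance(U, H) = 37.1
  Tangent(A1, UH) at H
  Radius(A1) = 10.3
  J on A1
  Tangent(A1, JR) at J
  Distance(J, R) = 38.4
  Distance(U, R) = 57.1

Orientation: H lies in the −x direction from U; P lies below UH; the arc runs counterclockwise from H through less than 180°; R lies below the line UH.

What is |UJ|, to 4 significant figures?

48.64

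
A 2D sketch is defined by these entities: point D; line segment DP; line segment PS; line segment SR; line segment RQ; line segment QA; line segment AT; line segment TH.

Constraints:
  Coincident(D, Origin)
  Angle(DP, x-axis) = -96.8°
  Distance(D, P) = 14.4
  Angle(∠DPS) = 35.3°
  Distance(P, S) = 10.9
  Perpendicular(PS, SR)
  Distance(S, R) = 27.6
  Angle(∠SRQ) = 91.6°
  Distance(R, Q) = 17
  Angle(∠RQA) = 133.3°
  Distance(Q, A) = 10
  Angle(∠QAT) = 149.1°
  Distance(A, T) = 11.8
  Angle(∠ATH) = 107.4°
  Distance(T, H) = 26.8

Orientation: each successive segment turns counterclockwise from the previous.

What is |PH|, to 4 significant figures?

8.168

D is at the origin; DP runs at -96.8° with length 14.4, so P = (-1.705, -14.30). ∠DPS = 35.3° gives PS at 47.90° from the x-axis; with |PS| = 10.9, S = (5.603, -6.211). PS is perpendicular to SR, so SR runs at 137.9°; with |SR| = 27.6, R = (-14.88, 12.29). ∠SRQ = 91.6° gives RQ at -133.7° from the x-axis; with |RQ| = 17.0, Q = (-26.62, 0.002167). ∠RQA = 133.3° gives QA at -87.00° from the x-axis; with |QA| = 10.0, A = (-26.10, -9.984). ∠QAT = 149.1° gives AT at -56.10° from the x-axis; with |AT| = 11.8, T = (-19.52, -19.78). ∠ATH = 107.4° gives TH at 16.50° from the x-axis; with |TH| = 26.8, H = (6.180, -12.17). Then |PH| = |H − P| = 8.168.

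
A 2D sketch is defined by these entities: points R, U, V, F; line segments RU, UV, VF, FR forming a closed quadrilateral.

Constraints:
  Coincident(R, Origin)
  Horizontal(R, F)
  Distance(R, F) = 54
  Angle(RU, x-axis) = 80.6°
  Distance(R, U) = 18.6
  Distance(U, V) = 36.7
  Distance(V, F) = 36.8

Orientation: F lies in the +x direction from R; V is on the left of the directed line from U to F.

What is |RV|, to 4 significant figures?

49.20

R is at the origin; RF is horizontal with |RF| = 54.0 and F in +x, so F = (54.0, 0). RU runs at 80.6° with |RU| = 18.6, so U = (3.038, 18.35). V is determined by |UV| = 36.7 and |VF| = 36.8 together: it lies at the intersection of circle(U, 36.7) and circle(F, 36.8). With |UF| = 54.17, the foot of the radical line on UF is 27.01 from U and the perpendicular offset is √(36.7² − 27.01²) = 24.84. Taking the left-of-UF solution: V = (36.87, 32.57).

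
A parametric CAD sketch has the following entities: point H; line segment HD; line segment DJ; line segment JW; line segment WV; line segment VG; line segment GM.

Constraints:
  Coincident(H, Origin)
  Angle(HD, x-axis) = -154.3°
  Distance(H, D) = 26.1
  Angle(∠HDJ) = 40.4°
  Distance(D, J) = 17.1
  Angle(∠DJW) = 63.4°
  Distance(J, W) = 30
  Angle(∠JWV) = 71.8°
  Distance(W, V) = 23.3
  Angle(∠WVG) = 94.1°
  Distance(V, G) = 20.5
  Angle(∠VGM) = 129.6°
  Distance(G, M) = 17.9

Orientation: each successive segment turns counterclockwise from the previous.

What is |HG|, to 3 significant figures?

29.4

H is at the origin; HD runs at -154.3° with length 26.1, so D = (-23.5, -11.3). ∠HDJ = 40.4° gives DJ at -14.7° from the x-axis; with |DJ| = 17.1, J = (-6.98, -15.7). ∠DJW = 63.4° gives JW at 102° from the x-axis; with |JW| = 30.0, W = (-13.2, 13.7). ∠JWV = 71.8° gives WV at -150° from the x-axis; with |WV| = 23.3, V = (-33.3, 2.01). ∠WVG = 94.1° gives VG at -64.0° from the x-axis; with |VG| = 20.5, G = (-24.3, -16.4). Then |HG| = |G − H| = 29.4.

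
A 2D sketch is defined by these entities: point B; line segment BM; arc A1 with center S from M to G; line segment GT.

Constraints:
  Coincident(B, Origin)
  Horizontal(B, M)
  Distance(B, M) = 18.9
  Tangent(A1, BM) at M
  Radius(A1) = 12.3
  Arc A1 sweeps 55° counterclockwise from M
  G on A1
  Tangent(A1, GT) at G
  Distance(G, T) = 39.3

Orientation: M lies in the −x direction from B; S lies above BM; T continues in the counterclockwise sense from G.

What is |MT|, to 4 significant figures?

49.65

B is at the origin; B and M share the same y with |BM| = 18.9 and M on the −x side, so M = (-18.90, 0.000). Since A1 is tangent to BM there, SM ⟂ BM, so S = M + (0, 12.3) = (-18.90, 12.30). On A1, M sits at bearing -90° from S; a 55° counterclockwise sweep puts G at bearing -35°, so G = S + 12.3·(cos -35°, sin -35°) = (-8.824, 5.245). The tangent condition forces SG to be normal to GT, so GT runs along (−sin -35°, cos -35°); with |GT| = 39.3, T = (13.72, 37.44). Then |MT| = |T − M| = 49.65.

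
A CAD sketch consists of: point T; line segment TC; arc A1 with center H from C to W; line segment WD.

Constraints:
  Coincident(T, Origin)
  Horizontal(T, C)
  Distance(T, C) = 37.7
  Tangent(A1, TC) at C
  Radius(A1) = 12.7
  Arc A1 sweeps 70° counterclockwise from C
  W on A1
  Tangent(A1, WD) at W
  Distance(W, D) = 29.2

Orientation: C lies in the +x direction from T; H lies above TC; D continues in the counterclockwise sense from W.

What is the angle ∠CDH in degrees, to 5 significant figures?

12.022°

On A1, C sits at bearing -90° from H; a 70° counterclockwise sweep puts W at bearing -20°, so W = H + 12.7·(cos -20°, sin -20°) = (49.634, 8.3563). A1 meets WD tangentially, so HW is at right angles to WD, so WD runs along (−sin -20°, cos -20°); with |WD| = 29.2, D = (59.621, 35.795). Then cos ∠CDH = DC·DH / (|DC||DH|), giving 12.022°.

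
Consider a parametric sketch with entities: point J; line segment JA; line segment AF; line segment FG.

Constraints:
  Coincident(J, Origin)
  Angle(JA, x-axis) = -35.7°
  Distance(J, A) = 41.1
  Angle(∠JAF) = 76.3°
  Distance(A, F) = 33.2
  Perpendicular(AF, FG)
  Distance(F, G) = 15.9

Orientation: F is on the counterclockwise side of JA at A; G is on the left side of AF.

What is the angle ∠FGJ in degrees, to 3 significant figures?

136°

J is at the origin; JA runs at -35.7° with length 41.1, so A = 41.1·(cos -35.7°, sin -35.7°) = (33.4, -24.0). ∠JAF = 76.3°, so AF runs at -35.7° + (180° − 76.3°) = 68.0° from the x-axis; with |AF| = 33.2, F = A + 33.2·(cos 68.0°, sin 68.0°) = (45.8, 6.80). AF is perpendicular to FG; with |FG| = 15.9 on the left of AF, G = F + 15.9·(-0.927, 0.375) = (31.1, 12.8). Then cos ∠FGJ = GF·GJ / (|GF||GJ|), giving 136°.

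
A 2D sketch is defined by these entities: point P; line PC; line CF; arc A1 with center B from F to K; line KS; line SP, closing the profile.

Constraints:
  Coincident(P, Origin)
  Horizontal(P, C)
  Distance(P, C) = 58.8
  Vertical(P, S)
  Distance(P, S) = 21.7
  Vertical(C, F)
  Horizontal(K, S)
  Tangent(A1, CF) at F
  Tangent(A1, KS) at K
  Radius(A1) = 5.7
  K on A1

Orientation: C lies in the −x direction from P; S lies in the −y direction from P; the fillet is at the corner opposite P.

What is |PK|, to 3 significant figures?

57.4

P is at the origin; P and C share the same y with |PC| = 58.8 and C on the −x side, so C = (-58.8, 0.00). PS is vertical with |PS| = 21.7 and S on the −y side, so S = (0.00, -21.7). The virtual corner opposite P is at (-58.8, -21.7). Since A1 is tangent to CF there, BF ⟂ CF and tangency of A1 to KS means the radius BK is perpendicular to KS, with radius 5.7, so the center B sits 5.7 in from both sides at B = (-53.1, -16.0). That places the tangent points at F = (-58.8, -16.0) on CF and K = (-53.1, -21.7) on KS. Then |PK| = |K − P| = 57.4.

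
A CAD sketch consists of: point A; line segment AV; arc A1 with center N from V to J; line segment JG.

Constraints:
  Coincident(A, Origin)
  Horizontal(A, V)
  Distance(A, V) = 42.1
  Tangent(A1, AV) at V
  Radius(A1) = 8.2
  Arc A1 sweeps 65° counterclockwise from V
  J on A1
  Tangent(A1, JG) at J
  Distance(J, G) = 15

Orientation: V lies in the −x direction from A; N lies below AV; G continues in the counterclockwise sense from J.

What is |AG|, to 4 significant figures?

58.80

A is at the origin; AV is horizontal with |AV| = 42.1 and V on the −x side, so V = (-42.10, 0.000). Since A1 is tangent to AV there, NV ⟂ AV, so N = V + (0, -8.2) = (-42.10, -8.200). On A1, V sits at bearing 90° from N; a 65° counterclockwise sweep puts J at bearing 155°, so J = N + 8.2·(cos 155°, sin 155°) = (-49.53, -4.735). A1 meets JG tangentially, so NJ is at right angles to JG, so JG runs along (−sin 155°, cos 155°); with |JG| = 15.0, G = (-55.87, -18.33). Then |AG| = |G − A| = 58.80.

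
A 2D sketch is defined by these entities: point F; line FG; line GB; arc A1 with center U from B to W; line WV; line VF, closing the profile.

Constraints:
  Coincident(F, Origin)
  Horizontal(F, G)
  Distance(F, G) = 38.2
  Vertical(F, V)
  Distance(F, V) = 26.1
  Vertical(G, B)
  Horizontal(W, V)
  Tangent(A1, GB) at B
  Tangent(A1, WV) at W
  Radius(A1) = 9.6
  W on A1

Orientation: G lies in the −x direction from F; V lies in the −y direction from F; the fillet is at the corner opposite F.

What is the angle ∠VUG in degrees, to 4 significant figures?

138.7°

F is at the origin; F and G share the same y with |FG| = 38.2 and G on the −x side, so G = (-38.20, 0.000). FV is vertical with |FV| = 26.1 and V on the −y side, so V = (0.000, -26.10). The virtual corner opposite F is at (-38.20, -26.10). A1 meets GB tangentially, so UB is at right angles to GB and the tangent condition forces UW to be normal to WV, with radius 9.6, so the center U sits 9.6 in from both sides at U = (-28.60, -16.50). Then cos ∠VUG = UV·UG / (|UV||UG|), giving 138.7°.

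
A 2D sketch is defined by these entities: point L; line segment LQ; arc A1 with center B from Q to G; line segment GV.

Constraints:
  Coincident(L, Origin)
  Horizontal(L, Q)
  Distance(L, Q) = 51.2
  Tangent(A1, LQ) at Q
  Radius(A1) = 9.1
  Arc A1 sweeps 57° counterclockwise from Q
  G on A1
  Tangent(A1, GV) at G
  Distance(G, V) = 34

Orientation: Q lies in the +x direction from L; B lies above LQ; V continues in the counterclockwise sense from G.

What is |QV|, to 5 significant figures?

41.838

L is at the origin; LQ is horizontal with |LQ| = 51.2 and Q on the +x side, so Q = (51.200, 0.0000). Since A1 is tangent to LQ there, BQ ⟂ LQ, so B = Q + (0, 9.1) = (51.200, 9.1000). On A1, Q sits at bearing -90° from B; a 57° counterclockwise sweep puts G at bearing -33°, so G = B + 9.1·(cos -33°, sin -33°) = (58.832, 4.1438). Since A1 is tangent to GV there, BG ⟂ GV, so GV runs along (−sin -33°, cos -33°); with |GV| = 34.0, V = (77.350, 32.659). Then |QV| = |V − Q| = 41.838.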